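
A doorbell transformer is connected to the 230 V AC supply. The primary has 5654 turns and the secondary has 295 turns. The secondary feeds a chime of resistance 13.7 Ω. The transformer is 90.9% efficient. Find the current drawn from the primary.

V_s = 230 × 295/5654 = 12.000 V.
I_s = V_s/R = 12.000/13.7 = 0.87594 A.
P_out = V_s I_s = 12.000 × 0.87594 = 10.512 W.
P_in = P_out/η = 10.512/0.909 = 11.564 W.
I_p = P_in/V_p = 11.564/230 = 0.0503 A.

I_p ≈ 0.0503 A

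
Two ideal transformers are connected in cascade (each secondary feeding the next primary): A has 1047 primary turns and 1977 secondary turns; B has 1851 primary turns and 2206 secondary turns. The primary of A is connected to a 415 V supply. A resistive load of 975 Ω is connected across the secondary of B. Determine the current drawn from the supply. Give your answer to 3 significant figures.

Secondary of A: V = 415.00 × 1977/1047 = 783.62 V.
Secondary of B: V = 783.62 × 2206/1851 = 933.91 V.
I_load = 933.91/975 = 0.95786 A, so P_out = 933.91 × 0.95786 = 894.56 W.
All ideal ⇒ P_in = P_out, so I_supply = 894.56/415 = 2.16 A.

I_supply ≈ 2.16 A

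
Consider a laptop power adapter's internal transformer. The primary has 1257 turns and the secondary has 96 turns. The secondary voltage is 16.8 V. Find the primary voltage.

V_p ≈ 220 V

V_p/V_s = N_p/N_s, so V_p = 16.8 × 1257/96 = 220 V.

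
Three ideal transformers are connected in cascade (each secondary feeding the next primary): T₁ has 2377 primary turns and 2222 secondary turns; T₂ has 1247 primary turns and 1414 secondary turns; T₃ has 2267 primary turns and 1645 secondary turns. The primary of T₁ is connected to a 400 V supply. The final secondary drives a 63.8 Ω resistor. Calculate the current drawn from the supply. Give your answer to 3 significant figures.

I_supply ≈ 3.71 A

After T₁: V = 400.00 × 2222/2377 = 373.92 V.
After T₂: V = 373.92 × 1414/1247 = 423.99 V.
After T₃: V = 423.99 × 1645/2267 = 307.66 V.
I_load = 307.66/63.8 = 4.8223 A, so P_out = 307.66 × 4.8223 = 1483.6 W.
All ideal ⇒ P_in = P_out, so I_supply = 1483.6/400 = 3.71 A.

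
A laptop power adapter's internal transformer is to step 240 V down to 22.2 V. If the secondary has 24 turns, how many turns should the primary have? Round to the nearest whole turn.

N_p/N_s = V_p/V_s, so N_p = 24 × 240/22.2 = 259.5 ≈ 259 turns.

N_p = 259 turns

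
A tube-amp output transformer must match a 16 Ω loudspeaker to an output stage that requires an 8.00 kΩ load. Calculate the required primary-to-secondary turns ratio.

Z_p/Z_s = (N_p/N_s)², so N_p/N_s = √(8000/16) = √500 = 22.4.

N_p/N_s ≈ 22.4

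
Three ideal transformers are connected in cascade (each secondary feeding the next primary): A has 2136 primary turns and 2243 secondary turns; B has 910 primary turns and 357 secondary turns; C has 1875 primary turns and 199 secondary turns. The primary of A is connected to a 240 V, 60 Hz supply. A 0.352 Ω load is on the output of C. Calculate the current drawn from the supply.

I_supply ≈ 1.30 A

Secondary of A: V = 240.00 × 2243/2136 = 252.02 V.
Secondary of B: V = 252.02 × 357/910 = 98.870 V.
Secondary of C: V = 98.870 × 199/1875 = 10.493 V.
I_load = 10.493/0.352 = 29.811 A, so P_out = 10.493 × 29.811 = 312.82 W.
All ideal ⇒ P_in = P_out, so I_supply = 312.82/240 = 1.30 A.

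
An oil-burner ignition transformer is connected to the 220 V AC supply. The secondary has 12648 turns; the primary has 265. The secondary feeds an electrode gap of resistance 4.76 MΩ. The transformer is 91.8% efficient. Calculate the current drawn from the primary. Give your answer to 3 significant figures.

V_s = 220 × 12648/265 = 10500 V.
I_s = V_s/R = 10500/(4.76×10^6) = 0.0022059 A.
P_out = V_s I_s = 10500 × 0.0022059 = 23.163 W.
P_in = P_out/η = 23.163/0.918 = 25.232 W.
I_p = P_in/V_p = 25.232/220 = 0.115 A.

I_p ≈ 0.115 A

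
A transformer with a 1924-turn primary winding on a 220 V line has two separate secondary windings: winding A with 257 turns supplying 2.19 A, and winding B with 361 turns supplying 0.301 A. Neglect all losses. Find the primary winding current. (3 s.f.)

I_p ≈ 0.349 A

V_A = 220 × 257/1924 = 29.387 V; V_B = 220 × 361/1924 = 41.279 V.
P_out = V_A I_A + V_B I_B = 29.387×2.19 + 41.279×0.301 = 64.357 + 12.425 = 76.782 W.
Ideal ⇒ P_in = P_out, so I_p = P_out/V_p = 76.782/220 = 0.349 A.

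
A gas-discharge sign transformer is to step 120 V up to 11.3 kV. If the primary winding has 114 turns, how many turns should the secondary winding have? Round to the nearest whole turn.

N_s/N_p = V_s/V_p, so N_s = 114 × 11300/120 = 10735.0 ≈ 10735 turns.

N_s = 10735 turns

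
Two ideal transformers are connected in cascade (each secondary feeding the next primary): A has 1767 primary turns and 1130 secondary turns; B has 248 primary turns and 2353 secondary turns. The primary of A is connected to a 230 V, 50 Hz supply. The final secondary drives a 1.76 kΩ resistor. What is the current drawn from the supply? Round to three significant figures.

Secondary of A: V = 230.00 × 1130/1767 = 147.09 V.
Secondary of B: V = 147.09 × 2353/248 = 1395.5 V.
I_load = 1395.5/1760 = 0.79292 A, so P_out = 1395.5 × 0.79292 = 1106.5 W.
All ideal ⇒ P_in = P_out, so I_supply = 1106.5/230 = 4.81 A.

I_supply ≈ 4.81 A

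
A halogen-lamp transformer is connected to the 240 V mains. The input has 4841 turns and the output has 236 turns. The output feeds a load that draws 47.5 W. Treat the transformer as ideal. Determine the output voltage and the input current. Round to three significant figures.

V_out = V_in × N_out/N_in = 240 × 236/4841 = 11.700 V.
I_out = P/V_out = 47.5/11.700 = 4.0598 A.
I_in = I_out × N_out/N_in = 4.0598 × 236/4841 = 0.198 A.

V_out ≈ 11.7 V, I_in ≈ 0.198 A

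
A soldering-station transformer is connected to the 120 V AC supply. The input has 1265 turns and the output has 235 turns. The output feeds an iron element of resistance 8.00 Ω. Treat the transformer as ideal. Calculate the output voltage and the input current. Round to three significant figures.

V_out ≈ 22.3 V, I_in ≈ 0.518 A

V_out = V_in × N_out/N_in = 120 × 235/1265 = 22.292 V.
I_out = V_out/R = 22.292/8.00 = 2.7866 A.
I_in = I_out × N_out/N_in = 2.7866 × 235/1265 = 0.518 A.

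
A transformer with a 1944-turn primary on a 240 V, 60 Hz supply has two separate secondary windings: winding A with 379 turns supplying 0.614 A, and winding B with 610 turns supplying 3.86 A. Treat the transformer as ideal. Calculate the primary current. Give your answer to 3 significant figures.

V_A = 240 × 379/1944 = 46.790 V; V_B = 240 × 610/1944 = 75.309 V.
P_out = V_A I_A + V_B I_B = 46.790×0.614 + 75.309×3.86 = 28.729 + 290.69 = 319.42 W.
Ideal ⇒ P_in = P_out, so I_p = P_out/V_p = 319.42/240 = 1.33 A.

I_p ≈ 1.33 A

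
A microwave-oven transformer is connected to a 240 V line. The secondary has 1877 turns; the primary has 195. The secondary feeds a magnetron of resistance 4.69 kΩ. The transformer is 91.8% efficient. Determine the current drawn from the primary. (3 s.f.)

I_p ≈ 5.16 A

V_s = 240 × 1877/195 = 2310.2 V.
I_s = V_s/R = 2310.2/4690 = 0.49257 A.
P_out = V_s I_s = 2310.2 × 0.49257 = 1137.9 W.
P_in = P_out/η = 1137.9/0.918 = 1239.6 W.
I_p = P_in/V_p = 1239.6/240 = 5.16 A.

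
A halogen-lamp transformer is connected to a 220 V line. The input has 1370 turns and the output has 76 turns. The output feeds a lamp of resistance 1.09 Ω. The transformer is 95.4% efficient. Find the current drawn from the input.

I_in ≈ 0.651 A

V_out = 220 × 76/1370 = 12.204 V.
I_out = V_out/R = 12.204/1.09 = 11.197 A.
P_out = V_out I_out = 12.204 × 11.197 = 136.65 W.
P_in = P_out/η = 136.65/0.954 = 143.24 W.
I_in = P_in/V_in = 143.24/220 = 0.651 A.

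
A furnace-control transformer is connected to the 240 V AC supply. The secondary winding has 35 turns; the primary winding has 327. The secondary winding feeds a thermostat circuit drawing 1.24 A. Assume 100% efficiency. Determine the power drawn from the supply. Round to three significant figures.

P ≈ 31.9 W

I_p = I_s × N_s/N_p = 1.24 × 35/327 = 0.13272 A.
P = V_p I_p = 240 × 0.13272 = 31.9 W.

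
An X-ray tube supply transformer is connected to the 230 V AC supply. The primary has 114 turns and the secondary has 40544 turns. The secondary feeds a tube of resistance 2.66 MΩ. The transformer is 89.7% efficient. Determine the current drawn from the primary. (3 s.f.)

I_p ≈ 12.2 A

V_s = 230 × 40544/114 = 81799 V.
I_s = V_s/R = 81799/(2.66×10^6) = 0.030752 A.
P_out = V_s I_s = 81799 × 0.030752 = 2515.5 W.
P_in = P_out/η = 2515.5/0.897 = 2804.3 W.
I_p = P_in/V_p = 2804.3/230 = 12.2 A.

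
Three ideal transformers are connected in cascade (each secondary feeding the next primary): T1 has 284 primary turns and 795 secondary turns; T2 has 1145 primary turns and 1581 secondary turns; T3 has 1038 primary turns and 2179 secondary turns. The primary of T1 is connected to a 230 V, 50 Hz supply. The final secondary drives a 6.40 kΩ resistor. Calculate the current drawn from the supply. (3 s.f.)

After T1: V = 230.00 × 795/284 = 643.84 V.
After T2: V = 643.84 × 1581/1145 = 889.00 V.
After T3: V = 889.00 × 2179/1038 = 1866.2 V.
I_load = 1866.2/6400 = 0.29160 A, so P_out = 1866.2 × 0.29160 = 544.18 W.
All ideal ⇒ P_in = P_out, so I_supply = 544.18/230 = 2.37 A.

I_supply ≈ 2.37 A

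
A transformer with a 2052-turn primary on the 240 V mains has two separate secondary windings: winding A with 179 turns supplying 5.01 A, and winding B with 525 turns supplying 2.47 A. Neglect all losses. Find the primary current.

V_A = 240 × 179/2052 = 20.936 V; V_B = 240 × 525/2052 = 61.404 V.
P_out = V_A I_A + V_B I_B = 20.936×5.01 + 61.404×2.47 = 104.89 + 151.67 = 256.55 W.
Ideal ⇒ P_in = P_out, so I_p = P_out/V_p = 256.55/240 = 1.07 A.

I_p ≈ 1.07 A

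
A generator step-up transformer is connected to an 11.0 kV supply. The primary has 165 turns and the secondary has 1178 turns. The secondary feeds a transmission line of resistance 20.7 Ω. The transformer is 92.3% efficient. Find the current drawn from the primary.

V_s = 11000 × 1178/165 = 78533 V.
I_s = V_s/R = 78533/20.7 = 3793.9 A.
P_out = V_s I_s = 78533 × 3793.9 = 2.9795×10^8 W.
P_in = P_out/η = 2.9795×10^8/0.923 = 3.2280×10^8 W.
I_p = P_in/V_p = 3.2280×10^8/11000 = 29300 A.

I_p ≈ 29300 A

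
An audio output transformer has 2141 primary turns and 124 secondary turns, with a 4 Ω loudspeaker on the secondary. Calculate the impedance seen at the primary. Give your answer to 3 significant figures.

Z_p = (N_p/N_s)² × Z_s = (2141/124)² × 4 = 1190 Ω.

Z_p ≈ 1190 Ω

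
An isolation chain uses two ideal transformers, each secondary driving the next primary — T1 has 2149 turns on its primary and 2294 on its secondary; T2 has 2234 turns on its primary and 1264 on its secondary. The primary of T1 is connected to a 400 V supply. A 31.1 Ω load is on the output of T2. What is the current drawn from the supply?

I_supply ≈ 4.69 A

Secondary of T1: V = 400.00 × 2294/2149 = 426.99 V.
Secondary of T2: V = 426.99 × 1264/2234 = 241.59 V.
I_load = 241.59/31.1 = 7.7682 A, so P_out = 241.59 × 7.7682 = 1876.7 W.
All ideal ⇒ P_in = P_out, so I_supply = 1876.7/400 = 4.69 A.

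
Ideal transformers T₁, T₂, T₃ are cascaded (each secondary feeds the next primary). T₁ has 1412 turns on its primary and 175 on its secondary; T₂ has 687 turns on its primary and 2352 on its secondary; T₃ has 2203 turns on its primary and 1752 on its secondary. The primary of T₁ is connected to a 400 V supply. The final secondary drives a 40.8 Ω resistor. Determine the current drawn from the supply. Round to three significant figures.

I_supply ≈ 1.12 A

After T₁: V = 400.00 × 175/1412 = 49.575 V.
After T₂: V = 49.575 × 2352/687 = 169.72 V.
After T₃: V = 169.72 × 1752/2203 = 134.98 V.
I_load = 134.98/40.8 = 3.3083 A, so P_out = 134.98 × 3.3083 = 446.55 W.
All ideal ⇒ P_in = P_out, so I_supply = 446.55/400 = 1.12 A.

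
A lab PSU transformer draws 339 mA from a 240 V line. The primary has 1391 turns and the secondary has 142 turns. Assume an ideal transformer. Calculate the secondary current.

I_s/I_p = N_p/N_s, so I_s = 0.339 × 1391/142 = 3.32 A.

I_s ≈ 3.32 A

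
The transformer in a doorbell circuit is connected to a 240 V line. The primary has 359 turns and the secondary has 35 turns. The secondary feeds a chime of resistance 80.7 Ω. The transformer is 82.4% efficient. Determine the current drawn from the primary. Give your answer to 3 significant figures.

V_s = 240 × 35/359 = 23.398 V.
I_s = V_s/R = 23.398/80.7 = 0.28994 A.
P_out = V_s I_s = 23.398 × 0.28994 = 6.7842 W.
P_in = P_out/η = 6.7842/0.824 = 8.2332 W.
I_p = P_in/V_p = 8.2332/240 = 0.0343 A.

I_p ≈ 0.0343 A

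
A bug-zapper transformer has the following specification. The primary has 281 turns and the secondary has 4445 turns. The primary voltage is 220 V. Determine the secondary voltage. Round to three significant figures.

V_s ≈ 3480 V

V_s/V_p = N_s/N_p, so V_s = 220 × 4445/281 = 3480 V.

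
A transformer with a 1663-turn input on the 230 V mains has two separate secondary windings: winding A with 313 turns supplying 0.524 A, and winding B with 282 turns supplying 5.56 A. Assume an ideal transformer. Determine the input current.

I_in ≈ 1.04 A

V_A = 230 × 313/1663 = 43.289 V; V_B = 230 × 282/1663 = 39.002 V.
P_out = V_A I_A + V_B I_B = 43.289×0.524 + 39.002×5.56 = 22.684 + 216.85 = 239.53 W.
Ideal ⇒ P_in = P_out, so I_in = P_out/V_in = 239.53/230 = 1.04 A.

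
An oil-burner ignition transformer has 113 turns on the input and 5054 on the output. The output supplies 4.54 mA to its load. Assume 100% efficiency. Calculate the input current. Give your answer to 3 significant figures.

For an ideal transformer I_in/I_out = N_out/N_in, so I_in = 0.00454 × 5054/113 = 0.203 A.

I_in ≈ 0.203 A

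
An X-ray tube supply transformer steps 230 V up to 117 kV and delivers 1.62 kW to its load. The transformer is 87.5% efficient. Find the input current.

I_in ≈ 8.05 A

P_in = P_out/η = 1620/0.875 = 1851.4 W.
I_in = P_in/V_in = 1851.4/230 = 8.05 A.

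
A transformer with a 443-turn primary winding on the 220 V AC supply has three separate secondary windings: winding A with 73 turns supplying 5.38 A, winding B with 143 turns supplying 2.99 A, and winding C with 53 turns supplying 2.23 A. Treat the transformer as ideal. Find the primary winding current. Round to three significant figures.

V_A = 220 × 73/443 = 36.253 V; V_B = 220 × 143/443 = 71.016 V; V_C = 220 × 53/443 = 26.321 V.
P_out = V_A I_A + V_B I_B + V_C I_C = 36.253×5.38 + 71.016×2.99 + 26.321×2.23 = 195.04 + 212.34 + 58.695 = 466.07 W.
Ideal ⇒ P_in = P_out, so I_p = P_out/V_p = 466.07/220 = 2.12 A.

I_p ≈ 2.12 A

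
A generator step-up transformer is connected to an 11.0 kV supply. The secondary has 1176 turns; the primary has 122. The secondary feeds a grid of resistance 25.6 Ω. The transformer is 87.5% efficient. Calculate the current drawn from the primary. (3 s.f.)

I_p ≈ 45600 A

V_s = 11000 × 1176/122 = 106030 V.
I_s = V_s/R = 106030/25.6 = 4141.9 A.
P_out = V_s I_s = 106030 × 4141.9 = 4.3918×10^8 W.
P_in = P_out/η = 4.3918×10^8/0.875 = 5.0192×10^8 W.
I_p = P_in/V_p = 5.0192×10^8/11000 = 45600 A.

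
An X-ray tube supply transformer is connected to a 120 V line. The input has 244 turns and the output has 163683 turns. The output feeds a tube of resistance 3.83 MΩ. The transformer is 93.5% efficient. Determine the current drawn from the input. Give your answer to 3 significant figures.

I_in ≈ 15.1 A

V_out = 120 × 163683/244 = 80500 V.
I_out = V_out/R = 80500/(3.83×10^6) = 0.021018 A.
P_out = V_out I_out = 80500 × 0.021018 = 1692.0 W.
P_in = P_out/η = 1692.0/0.935 = 1809.6 W.
I_in = P_in/V_in = 1809.6/120 = 15.1 A.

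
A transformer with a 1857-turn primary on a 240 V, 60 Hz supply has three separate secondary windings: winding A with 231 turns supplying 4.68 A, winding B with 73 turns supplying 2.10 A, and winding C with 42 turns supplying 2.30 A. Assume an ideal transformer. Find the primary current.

V_A = 240 × 231/1857 = 29.855 V; V_B = 240 × 73/1857 = 9.4346 V; V_C = 240 × 42/1857 = 5.4281 V.
P_out = V_A I_A + V_B I_B + V_C I_C = 29.855×4.68 + 9.4346×2.10 + 5.4281×2.30 = 139.72 + 19.813 + 12.485 = 172.02 W.
Ideal ⇒ P_in = P_out, so I_p = P_out/V_p = 172.02/240 = 0.717 A.

I_p ≈ 0.717 A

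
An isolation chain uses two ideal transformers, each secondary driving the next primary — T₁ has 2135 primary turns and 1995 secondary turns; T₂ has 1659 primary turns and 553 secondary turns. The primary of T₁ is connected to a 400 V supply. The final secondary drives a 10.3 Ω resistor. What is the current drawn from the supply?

I_supply ≈ 3.77 A

Secondary of T₁: V = 400.00 × 1995/2135 = 373.77 V.
Secondary of T₂: V = 373.77 × 553/1659 = 124.59 V.
I_load = 124.59/10.3 = 12.096 A, so P_out = 124.59 × 12.096 = 1507.1 W.
All ideal ⇒ P_in = P_out, so I_supply = 1507.1/400 = 3.77 A.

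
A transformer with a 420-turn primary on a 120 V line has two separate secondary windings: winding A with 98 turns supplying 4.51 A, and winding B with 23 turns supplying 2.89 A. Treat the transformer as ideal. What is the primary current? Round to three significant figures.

I_p ≈ 1.21 A

V_A = 120 × 98/420 = 28.000 V; V_B = 120 × 23/420 = 6.5714 V.
P_out = V_A I_A + V_B I_B = 28.000×4.51 + 6.5714×2.89 = 126.28 + 18.991 = 145.27 W.
Ideal ⇒ P_in = P_out, so I_p = P_out/V_p = 145.27/120 = 1.21 A.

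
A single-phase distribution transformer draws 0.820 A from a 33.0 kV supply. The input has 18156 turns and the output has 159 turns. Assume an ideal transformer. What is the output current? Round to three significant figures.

I_out ≈ 93.6 A

I_out/I_in = N_in/N_out, so I_out = 0.820 × 18156/159 = 93.6 A.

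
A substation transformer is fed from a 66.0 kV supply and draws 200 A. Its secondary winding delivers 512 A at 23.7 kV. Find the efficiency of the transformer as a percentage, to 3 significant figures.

P_in = 66000 × 200 = 1.32000×10^7 W.
P_out = 23700 × 512 = 1.21344×10^7 W.
η = P_out/P_in = 1.21344×10^7/(1.32000×10^7) = 0.919.

η ≈ 91.9%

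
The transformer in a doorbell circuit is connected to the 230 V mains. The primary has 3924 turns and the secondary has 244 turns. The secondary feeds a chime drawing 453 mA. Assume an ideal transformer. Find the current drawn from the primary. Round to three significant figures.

I_p ≈ 0.0282 A

For an ideal transformer I_p N_p = I_s N_s, so I_p = 0.453 × 244/3924 = 0.0282 A.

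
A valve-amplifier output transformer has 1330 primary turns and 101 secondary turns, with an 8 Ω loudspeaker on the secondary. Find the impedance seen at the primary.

Z_p = (N_p/N_s)² × Z_s = (1330/101)² × 8 = 1390 Ω.

Z_p ≈ 1390 Ω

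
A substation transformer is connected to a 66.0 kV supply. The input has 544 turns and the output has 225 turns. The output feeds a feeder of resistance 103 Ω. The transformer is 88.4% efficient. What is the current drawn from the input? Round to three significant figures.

I_in ≈ 124 A

V_out = 66000 × 225/544 = 27298 V.
I_out = V_out/R = 27298/103 = 265.03 A.
P_out = V_out I_out = 27298 × 265.03 = 7.2347×10^6 W.
P_in = P_out/η = 7.2347×10^6/0.884 = 8.1840×10^6 W.
I_in = P_in/V_in = 8.1840×10^6/66000 = 124 A.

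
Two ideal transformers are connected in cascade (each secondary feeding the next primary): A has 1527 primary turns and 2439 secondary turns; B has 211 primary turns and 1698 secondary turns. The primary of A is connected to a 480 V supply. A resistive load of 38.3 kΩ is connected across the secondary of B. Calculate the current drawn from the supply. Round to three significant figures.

I_supply ≈ 2.07 A

After A: V = 480.00 × 2439/1527 = 766.68 V.
After B: V = 766.68 × 1698/211 = 6169.8 V.
I_load = 6169.8/38300 = 0.16109 A, so P_out = 6169.8 × 0.16109 = 993.89 W.
All ideal ⇒ P_in = P_out, so I_supply = 993.89/480 = 2.07 A.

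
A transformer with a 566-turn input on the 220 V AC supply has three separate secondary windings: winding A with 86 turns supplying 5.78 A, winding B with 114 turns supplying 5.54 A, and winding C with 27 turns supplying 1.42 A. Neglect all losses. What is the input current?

V_A = 220 × 86/566 = 33.428 V; V_B = 220 × 114/566 = 44.311 V; V_C = 220 × 27/566 = 10.495 V.
P_out = V_A I_A + V_B I_B + V_C I_C = 33.428×5.78 + 44.311×5.54 + 10.495×1.42 = 193.21 + 245.48 + 14.902 = 453.60 W.
Ideal ⇒ P_in = P_out, so I_in = P_out/V_in = 453.60/220 = 2.06 A.

I_in ≈ 2.06 A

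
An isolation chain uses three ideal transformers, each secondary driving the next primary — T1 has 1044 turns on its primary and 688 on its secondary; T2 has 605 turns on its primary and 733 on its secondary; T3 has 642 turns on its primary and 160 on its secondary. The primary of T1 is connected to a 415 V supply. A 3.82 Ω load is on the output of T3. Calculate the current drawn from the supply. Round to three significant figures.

I_supply ≈ 4.30 A

After T1: V = 415.00 × 688/1044 = 273.49 V.
After T2: V = 273.49 × 733/605 = 331.35 V.
After T3: V = 331.35 × 160/642 = 82.579 V.
I_load = 82.579/3.82 = 21.618 A, so P_out = 82.579 × 21.618 = 1785.2 W.
All ideal ⇒ P_in = P_out, so I_supply = 1785.2/415 = 4.30 A.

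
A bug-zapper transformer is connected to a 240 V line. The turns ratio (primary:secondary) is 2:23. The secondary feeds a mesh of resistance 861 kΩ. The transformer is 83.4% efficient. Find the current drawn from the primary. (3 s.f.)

I_p ≈ 0.0442 A

V_s = 240 × 23/2 = 2760.0 V.
I_s = V_s/R = 2760.0/861000 = 0.0032056 A.
P_out = V_s I_s = 2760.0 × 0.0032056 = 8.8474 W.
P_in = P_out/η = 8.8474/0.834 = 10.608 W.
I_p = P_in/V_p = 10.608/240 = 0.0442 A.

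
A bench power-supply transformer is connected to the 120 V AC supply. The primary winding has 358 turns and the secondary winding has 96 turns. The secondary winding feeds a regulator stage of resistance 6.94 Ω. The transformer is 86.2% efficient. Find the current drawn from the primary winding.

V_s = 120 × 96/358 = 32.179 V.
I_s = V_s/R = 32.179/6.94 = 4.6367 A.
P_out = V_s I_s = 32.179 × 4.6367 = 149.20 W.
P_in = P_out/η = 149.20/0.862 = 173.09 W.
I_p = P_in/V_p = 173.09/120 = 1.44 A.

I_p ≈ 1.44 A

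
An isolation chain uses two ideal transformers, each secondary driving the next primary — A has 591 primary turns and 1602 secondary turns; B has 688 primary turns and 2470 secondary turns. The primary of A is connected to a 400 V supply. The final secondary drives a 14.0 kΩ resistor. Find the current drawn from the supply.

I_supply ≈ 2.71 A

Secondary of A: V = 400.00 × 1602/591 = 1084.3 V.
Secondary of B: V = 1084.3 × 2470/688 = 3892.6 V.
I_load = 3892.6/14000 = 0.27805 A, so P_out = 3892.6 × 0.27805 = 1082.3 W.
All ideal ⇒ P_in = P_out, so I_supply = 1082.3/400 = 2.71 A.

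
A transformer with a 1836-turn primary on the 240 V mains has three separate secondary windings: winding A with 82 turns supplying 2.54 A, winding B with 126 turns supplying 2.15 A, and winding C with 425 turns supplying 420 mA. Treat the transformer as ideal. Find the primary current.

V_A = 240 × 82/1836 = 10.719 V; V_B = 240 × 126/1836 = 16.471 V; V_C = 240 × 425/1836 = 55.556 V.
P_out = V_A I_A + V_B I_B + V_C I_C = 10.719×2.54 + 16.471×2.15 + 55.556×0.420 = 27.226 + 35.412 + 23.333 = 85.971 W.
Ideal ⇒ P_in = P_out, so I_p = P_out/V_p = 85.971/240 = 0.358 A.

I_p ≈ 0.358 A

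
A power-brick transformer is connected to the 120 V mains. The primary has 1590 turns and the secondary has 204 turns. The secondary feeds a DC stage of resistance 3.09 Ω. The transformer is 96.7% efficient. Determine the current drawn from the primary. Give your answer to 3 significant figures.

I_p ≈ 0.661 A

V_s = 120 × 204/1590 = 15.396 V.
I_s = V_s/R = 15.396/3.09 = 4.9826 A.
P_out = V_s I_s = 15.396 × 4.9826 = 76.713 W.
P_in = P_out/η = 76.713/0.967 = 79.331 W.
I_p = P_in/V_p = 79.331/120 = 0.661 A.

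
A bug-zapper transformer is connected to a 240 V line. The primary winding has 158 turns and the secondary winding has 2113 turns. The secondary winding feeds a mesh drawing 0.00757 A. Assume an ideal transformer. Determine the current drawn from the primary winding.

For an ideal transformer I_p N_p = I_s N_s, so I_p = 0.00757 × 2113/158 = 0.101 A.

I_p ≈ 0.101 A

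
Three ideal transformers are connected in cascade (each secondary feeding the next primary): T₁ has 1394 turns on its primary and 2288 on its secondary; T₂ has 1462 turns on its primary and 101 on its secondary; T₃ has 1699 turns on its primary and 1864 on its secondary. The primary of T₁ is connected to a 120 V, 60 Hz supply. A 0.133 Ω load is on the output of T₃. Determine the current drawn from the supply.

After T₁: V = 120.00 × 2288/1394 = 196.96 V.
After T₂: V = 196.96 × 101/1462 = 13.607 V.
After T₃: V = 13.607 × 1864/1699 = 14.928 V.
I_load = 14.928/0.133 = 112.24 A, so P_out = 14.928 × 112.24 = 1675.5 W.
All ideal ⇒ P_in = P_out, so I_supply = 1675.5/120 = 14.0 A.

I_supply ≈ 14.0 A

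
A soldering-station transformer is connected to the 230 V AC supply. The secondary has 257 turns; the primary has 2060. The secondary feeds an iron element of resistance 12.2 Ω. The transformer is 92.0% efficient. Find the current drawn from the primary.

V_s = 230 × 257/2060 = 28.694 V.
I_s = V_s/R = 28.694/12.2 = 2.3520 A.
P_out = V_s I_s = 28.694 × 2.3520 = 67.488 W.
P_in = P_out/η = 67.488/0.920 = 73.357 W.
I_p = P_in/V_p = 73.357/230 = 0.319 A.

I_p ≈ 0.319 A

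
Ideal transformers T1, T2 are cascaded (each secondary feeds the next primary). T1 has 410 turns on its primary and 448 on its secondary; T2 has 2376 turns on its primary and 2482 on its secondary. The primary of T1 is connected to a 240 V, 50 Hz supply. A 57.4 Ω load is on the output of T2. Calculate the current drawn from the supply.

Secondary of T1: V = 240.00 × 448/410 = 262.24 V.
Secondary of T2: V = 262.24 × 2482/2376 = 273.94 V.
I_load = 273.94/57.4 = 4.7725 A, so P_out = 273.94 × 4.7725 = 1307.4 W.
All ideal ⇒ P_in = P_out, so I_supply = 1307.4/240 = 5.45 A.

I_supply ≈ 5.45 A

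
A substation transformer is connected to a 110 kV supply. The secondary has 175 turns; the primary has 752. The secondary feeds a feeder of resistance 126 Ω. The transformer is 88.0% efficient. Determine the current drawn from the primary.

I_p ≈ 53.7 A

V_s = 110000 × 175/752 = 25598 V.
I_s = V_s/R = 25598/126 = 203.16 A.
P_out = V_s I_s = 25598 × 203.16 = 5.2006×10^6 W.
P_in = P_out/η = 5.2006×10^6/0.880 = 5.9098×10^6 W.
I_p = P_in/V_p = 5.9098×10^6/110000 = 53.7 A.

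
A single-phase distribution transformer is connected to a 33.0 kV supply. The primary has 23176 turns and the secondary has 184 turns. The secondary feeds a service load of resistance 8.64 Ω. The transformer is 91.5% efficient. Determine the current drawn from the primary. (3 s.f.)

I_p ≈ 0.263 A

V_s = 33000 × 184/23176 = 262.00 V.
I_s = V_s/R = 262.00/8.64 = 30.324 A.
P_out = V_s I_s = 262.00 × 30.324 = 7944.6 W.
P_in = P_out/η = 7944.6/0.915 = 8682.6 W.
I_p = P_in/V_p = 8682.6/33000 = 0.263 A.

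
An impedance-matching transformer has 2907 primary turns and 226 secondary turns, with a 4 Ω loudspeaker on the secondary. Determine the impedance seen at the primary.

Z_p = (N_p/N_s)² × Z_s = (2907/226)² × 4 = 662 Ω.

Z_p ≈ 662 Ω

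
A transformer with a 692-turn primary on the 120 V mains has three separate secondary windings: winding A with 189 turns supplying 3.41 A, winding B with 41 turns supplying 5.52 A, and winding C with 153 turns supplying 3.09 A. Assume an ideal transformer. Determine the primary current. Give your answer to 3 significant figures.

I_p ≈ 1.94 A

V_A = 120 × 189/692 = 32.775 V; V_B = 120 × 41/692 = 7.1098 V; V_C = 120 × 153/692 = 26.532 V.
P_out = V_A I_A + V_B I_B + V_C I_C = 32.775×3.41 + 7.1098×5.52 + 26.532×3.09 = 111.76 + 39.246 + 81.983 = 232.99 W.
Ideal ⇒ P_in = P_out, so I_p = P_out/V_p = 232.99/120 = 1.94 A.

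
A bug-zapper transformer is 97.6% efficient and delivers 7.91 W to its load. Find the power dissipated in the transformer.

P_loss ≈ 0.195 W

P_in = P_out/η = 7.91/0.976 = 8.10451 W.
P_loss = P_in − P_out = 8.10451 − 7.91 = 0.195 W.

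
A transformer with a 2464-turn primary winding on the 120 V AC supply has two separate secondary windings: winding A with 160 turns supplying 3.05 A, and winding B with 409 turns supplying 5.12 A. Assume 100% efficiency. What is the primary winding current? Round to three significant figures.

I_p ≈ 1.05 A

V_A = 120 × 160/2464 = 7.7922 V; V_B = 120 × 409/2464 = 19.919 V.
P_out = V_A I_A + V_B I_B = 7.7922×3.05 + 19.919×5.12 = 23.766 + 101.98 = 125.75 W.
Ideal ⇒ P_in = P_out, so I_p = P_out/V_p = 125.75/120 = 1.05 A.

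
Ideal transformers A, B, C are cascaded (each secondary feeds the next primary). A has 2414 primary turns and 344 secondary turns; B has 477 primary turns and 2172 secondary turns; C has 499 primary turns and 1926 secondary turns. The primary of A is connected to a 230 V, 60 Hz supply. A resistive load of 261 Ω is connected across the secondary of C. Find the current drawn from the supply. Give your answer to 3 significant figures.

I_supply ≈ 5.53 A

Secondary of A: V = 230.00 × 344/2414 = 32.775 V.
Secondary of B: V = 32.775 × 2172/477 = 149.24 V.
Secondary of C: V = 149.24 × 1926/499 = 576.03 V.
I_load = 576.03/261 = 2.2070 A, so P_out = 576.03 × 2.2070 = 1271.3 W.
All ideal ⇒ P_in = P_out, so I_supply = 1271.3/230 = 5.53 A.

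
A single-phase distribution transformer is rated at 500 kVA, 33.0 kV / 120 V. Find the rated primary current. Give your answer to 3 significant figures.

I_p ≈ 15.2 A

I_p = S/V_p = 500000/33000 = 15.2 A.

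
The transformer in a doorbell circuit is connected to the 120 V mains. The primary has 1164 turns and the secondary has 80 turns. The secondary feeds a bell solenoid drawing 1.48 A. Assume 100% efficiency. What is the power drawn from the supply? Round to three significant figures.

I_p = I_s × N_s/N_p = 1.48 × 80/1164 = 0.10172 A.
P = V_p I_p = 120 × 0.10172 = 12.2 W.

P ≈ 12.2 W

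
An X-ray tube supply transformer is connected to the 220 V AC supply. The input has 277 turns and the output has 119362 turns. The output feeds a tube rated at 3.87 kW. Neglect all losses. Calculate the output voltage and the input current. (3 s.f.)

V_out ≈ 94800 V, I_in ≈ 17.6 A

V_out = V_in × N_out/N_in = 220 × 119362/277 = 94800 V.
I_out = P/V_out = 3870/94800 = 0.040823 A.
I_in = I_out × N_out/N_in = 0.040823 × 119362/277 = 17.6 A.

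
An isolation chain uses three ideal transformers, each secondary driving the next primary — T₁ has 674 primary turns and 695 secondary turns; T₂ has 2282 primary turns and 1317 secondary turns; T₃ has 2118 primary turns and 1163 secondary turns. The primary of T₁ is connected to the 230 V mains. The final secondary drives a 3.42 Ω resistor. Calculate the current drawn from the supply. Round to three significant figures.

I_supply ≈ 7.18 A

After T₁: V = 230.00 × 695/674 = 237.17 V.
After T₂: V = 237.17 × 1317/2282 = 136.87 V.
After T₃: V = 136.87 × 1163/2118 = 75.158 V.
I_load = 75.158/3.42 = 21.976 A, so P_out = 75.158 × 21.976 = 1651.7 W.
All ideal ⇒ P_in = P_out, so I_supply = 1651.7/230 = 7.18 A.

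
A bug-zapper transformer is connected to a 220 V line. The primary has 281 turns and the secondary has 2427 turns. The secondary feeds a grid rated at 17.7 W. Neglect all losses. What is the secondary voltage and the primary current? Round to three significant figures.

V_s ≈ 1900 V, I_p ≈ 0.0805 A

V_s = V_p × N_s/N_p = 220 × 2427/281 = 1900.1 V.
I_s = P/V_s = 17.7/1900.1 = 0.0093151 A.
I_p = I_s × N_s/N_p = 0.0093151 × 2427/281 = 0.0805 A.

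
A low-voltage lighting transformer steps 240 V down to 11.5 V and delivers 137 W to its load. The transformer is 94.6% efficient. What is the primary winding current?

P_in = P_out/η = 137/0.946 = 144.82 W.
I_p = P_in/V_p = 144.82/240 = 0.603 A.

I_p ≈ 0.603 A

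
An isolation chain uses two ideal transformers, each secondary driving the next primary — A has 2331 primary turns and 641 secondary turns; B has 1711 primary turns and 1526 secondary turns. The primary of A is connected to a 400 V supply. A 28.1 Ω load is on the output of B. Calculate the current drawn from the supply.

I_supply ≈ 0.856 A

After A: V = 400.00 × 641/2331 = 110.00 V.
After B: V = 110.00 × 1526/1711 = 98.103 V.
I_load = 98.103/28.1 = 3.4912 A, so P_out = 98.103 × 3.4912 = 342.49 W.
All ideal ⇒ P_in = P_out, so I_supply = 342.49/400 = 0.856 A.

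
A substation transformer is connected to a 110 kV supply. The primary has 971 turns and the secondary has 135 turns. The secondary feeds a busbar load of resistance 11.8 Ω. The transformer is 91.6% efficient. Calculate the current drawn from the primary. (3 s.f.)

V_s = 110000 × 135/971 = 15294 V.
I_s = V_s/R = 15294/11.8 = 1296.1 A.
P_out = V_s I_s = 15294 × 1296.1 = 1.9821×10^7 W.
P_in = P_out/η = 1.9821×10^7/0.916 = 2.1639×10^7 W.
I_p = P_in/V_p = 2.1639×10^7/110000 = 197 A.

I_p ≈ 197 A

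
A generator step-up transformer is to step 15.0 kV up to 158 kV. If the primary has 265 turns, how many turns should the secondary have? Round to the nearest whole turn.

N_s/N_p = V_s/V_p, so N_s = 265 × 158000/15000 = 2791.3 ≈ 2791 turns.

N_s = 2791 turns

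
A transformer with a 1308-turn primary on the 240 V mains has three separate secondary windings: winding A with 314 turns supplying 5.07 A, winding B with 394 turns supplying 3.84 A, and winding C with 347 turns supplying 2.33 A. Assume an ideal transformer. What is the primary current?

I_p ≈ 2.99 A

V_A = 240 × 314/1308 = 57.615 V; V_B = 240 × 394/1308 = 72.294 V; V_C = 240 × 347/1308 = 63.670 V.
P_out = V_A I_A + V_B I_B + V_C I_C = 57.615×5.07 + 72.294×3.84 + 63.670×2.33 = 292.11 + 277.61 + 148.35 = 718.06 W.
Ideal ⇒ P_in = P_out, so I_p = P_out/V_p = 718.06/240 = 2.99 A.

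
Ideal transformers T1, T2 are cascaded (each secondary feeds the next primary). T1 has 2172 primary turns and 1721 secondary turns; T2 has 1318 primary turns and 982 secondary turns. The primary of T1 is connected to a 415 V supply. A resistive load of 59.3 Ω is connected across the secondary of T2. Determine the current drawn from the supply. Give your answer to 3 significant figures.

After T1: V = 415.00 × 1721/2172 = 328.83 V.
After T2: V = 328.83 × 982/1318 = 245.00 V.
I_load = 245.00/59.3 = 4.1315 A, so P_out = 245.00 × 4.1315 = 1012.2 W.
All ideal ⇒ P_in = P_out, so I_supply = 1012.2/415 = 2.44 A.

I_supply ≈ 2.44 A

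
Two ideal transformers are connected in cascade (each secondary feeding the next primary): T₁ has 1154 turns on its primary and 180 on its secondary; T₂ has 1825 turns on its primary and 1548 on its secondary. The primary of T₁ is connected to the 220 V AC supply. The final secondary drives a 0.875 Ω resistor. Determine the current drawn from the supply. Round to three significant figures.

I_supply ≈ 4.40 A

After T₁: V = 220.00 × 180/1154 = 34.315 V.
After T₂: V = 34.315 × 1548/1825 = 29.107 V.
I_load = 29.107/0.875 = 33.265 A, so P_out = 29.107 × 33.265 = 968.25 W.
All ideal ⇒ P_in = P_out, so I_supply = 968.25/220 = 4.40 A.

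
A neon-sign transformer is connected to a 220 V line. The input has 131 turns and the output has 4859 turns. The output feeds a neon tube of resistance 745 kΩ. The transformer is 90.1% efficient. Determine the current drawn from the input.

I_in ≈ 0.451 A

V_out = 220 × 4859/131 = 8160.2 V.
I_out = V_out/R = 8160.2/745000 = 0.010953 A.
P_out = V_out I_out = 8160.2 × 0.010953 = 89.380 W.
P_in = P_out/η = 89.380/0.901 = 99.201 W.
I_in = P_in/V_in = 99.201/220 = 0.451 A.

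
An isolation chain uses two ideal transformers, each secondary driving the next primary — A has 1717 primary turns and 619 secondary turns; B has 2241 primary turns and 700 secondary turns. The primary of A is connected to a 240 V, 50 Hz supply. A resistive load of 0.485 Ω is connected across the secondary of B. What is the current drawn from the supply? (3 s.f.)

I_supply ≈ 6.28 A

Secondary of A: V = 240.00 × 619/1717 = 86.523 V.
Secondary of B: V = 86.523 × 700/2241 = 27.026 V.
I_load = 27.026/0.485 = 55.724 A, so P_out = 27.026 × 55.724 = 1506.0 W.
All ideal ⇒ P_in = P_out, so I_supply = 1506.0/240 = 6.28 A.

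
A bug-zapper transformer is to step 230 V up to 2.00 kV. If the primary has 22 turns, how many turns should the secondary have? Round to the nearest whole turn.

N_s/N_p = V_s/V_p, so N_s = 22 × 2000/230 = 191.3 ≈ 191 turns.

N_s = 191 turns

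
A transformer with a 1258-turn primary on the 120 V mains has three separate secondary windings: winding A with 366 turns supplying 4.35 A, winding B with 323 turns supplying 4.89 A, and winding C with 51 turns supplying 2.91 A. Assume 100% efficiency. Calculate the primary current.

V_A = 120 × 366/1258 = 34.913 V; V_B = 120 × 323/1258 = 30.811 V; V_C = 120 × 51/1258 = 4.8649 V.
P_out = V_A I_A + V_B I_B + V_C I_C = 34.913×4.35 + 30.811×4.89 + 4.8649×2.91 = 151.87 + 150.66 + 14.157 = 316.69 W.
Ideal ⇒ P_in = P_out, so I_p = P_out/V_p = 316.69/120 = 2.64 A.

I_p ≈ 2.64 A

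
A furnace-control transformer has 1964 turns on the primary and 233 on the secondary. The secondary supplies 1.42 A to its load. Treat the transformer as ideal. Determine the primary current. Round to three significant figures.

For an ideal transformer I_p/I_s = N_s/N_p, so I_p = 1.42 × 233/1964 = 0.168 A.

I_p ≈ 0.168 A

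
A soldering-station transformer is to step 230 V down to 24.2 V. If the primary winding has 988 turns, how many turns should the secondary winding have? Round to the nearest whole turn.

N_s = 104 turns

N_s/N_p = V_s/V_p, so N_s = 988 × 24.2/230 = 104.0 ≈ 104 turns.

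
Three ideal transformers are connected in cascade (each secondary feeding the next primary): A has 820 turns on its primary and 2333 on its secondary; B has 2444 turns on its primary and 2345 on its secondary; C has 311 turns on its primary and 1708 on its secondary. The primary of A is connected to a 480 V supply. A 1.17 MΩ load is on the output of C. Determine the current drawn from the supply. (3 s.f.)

After A: V = 480.00 × 2333/820 = 1365.7 V.
After B: V = 1365.7 × 2345/2444 = 1310.3 V.
After C: V = 1310.3 × 1708/311 = 7196.3 V.
I_load = 7196.3/(1.17×10^6) = 0.0061507 A, so P_out = 7196.3 × 0.0061507 = 44.263 W.
All ideal ⇒ P_in = P_out, so I_supply = 44.263/480 = 0.0922 A.

I_supply ≈ 0.0922 A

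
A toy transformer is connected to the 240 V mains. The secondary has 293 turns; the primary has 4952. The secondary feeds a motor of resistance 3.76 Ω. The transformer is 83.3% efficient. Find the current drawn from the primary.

I_p ≈ 0.268 A

V_s = 240 × 293/4952 = 14.200 V.
I_s = V_s/R = 14.200/3.76 = 3.7767 A.
P_out = V_s I_s = 14.200 × 3.7767 = 53.630 W.
P_in = P_out/η = 53.630/0.833 = 64.382 W.
I_p = P_in/V_p = 64.382/240 = 0.268 A.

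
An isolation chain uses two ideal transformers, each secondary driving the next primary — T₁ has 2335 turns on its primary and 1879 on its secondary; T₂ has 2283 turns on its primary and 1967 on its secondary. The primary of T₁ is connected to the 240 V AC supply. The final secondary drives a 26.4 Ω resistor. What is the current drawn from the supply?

I_supply ≈ 4.37 A

Secondary of T₁: V = 240.00 × 1879/2335 = 193.13 V.
Secondary of T₂: V = 193.13 × 1967/2283 = 166.40 V.
I_load = 166.40/26.4 = 6.3030 A, so P_out = 166.40 × 6.3030 = 1048.8 W.
All ideal ⇒ P_in = P_out, so I_supply = 1048.8/240 = 4.37 A.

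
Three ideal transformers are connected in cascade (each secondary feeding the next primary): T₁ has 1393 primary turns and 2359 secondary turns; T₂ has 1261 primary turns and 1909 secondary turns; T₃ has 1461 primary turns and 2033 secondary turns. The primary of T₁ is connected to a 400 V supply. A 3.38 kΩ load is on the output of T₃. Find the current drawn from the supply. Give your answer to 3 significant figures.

Secondary of T₁: V = 400.00 × 2359/1393 = 677.39 V.
Secondary of T₂: V = 677.39 × 1909/1261 = 1025.5 V.
Secondary of T₃: V = 1025.5 × 2033/1461 = 1427.0 V.
I_load = 1427.0/3380 = 0.42218 A, so P_out = 1427.0 × 0.42218 = 602.44 W.
All ideal ⇒ P_in = P_out, so I_supply = 602.44/400 = 1.51 A.

I_supply ≈ 1.51 A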